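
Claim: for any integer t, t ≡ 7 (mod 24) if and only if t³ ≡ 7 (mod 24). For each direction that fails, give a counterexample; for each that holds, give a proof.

(⇒) Suppose t ≡ 7 (mod 24). Write t = 24j + 7. Then (24j + 7)³ = 13824j³ + 12096j² + 3528j + 343 = 24(576j³ + 504j² + 147j + 14) + 7, so t³ ≡ 7 (mod 24).

(⇐) Conversely, suppose t³ ≡ 7 (mod 24). The only residue r in {0, …, 23} with r³ ≡ 7 (mod 24) is r = 7, so t ≡ 7 (mod 24).

Both directions hold.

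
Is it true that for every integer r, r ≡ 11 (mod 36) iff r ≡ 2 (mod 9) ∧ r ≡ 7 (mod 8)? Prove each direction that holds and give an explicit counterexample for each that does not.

Not equivalent: only (⇐) holds.

(⇒) This fails: r = 11 gives 11 ≡ 11 (mod 36) but 11 ≡ 3 (mod 8), so the conjunction on the right does not hold.

(⇐) Conversely, if r ≡ 2 (mod 9) and r ≡ 7 (mod 8), then by the Chinese remainder theorem r ≡ 47 (mod 72). Since 47 ≡ 11 (mod 36) and 36 ∣ 72, we get r ≡ 11 (mod 36).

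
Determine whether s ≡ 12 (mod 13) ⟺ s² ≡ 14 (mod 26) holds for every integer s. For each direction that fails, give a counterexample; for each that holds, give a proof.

(⇒) fails and (⇐) fails.

[⇒] This fails: take s = 25. Then 25 ≡ 12 (mod 13), but 25² = 625 ≡ 1 (mod 26), not 14.

[⇐] This fails: take s = 14. Then 14² = 196 ≡ 14 (mod 26), yet 14 ≡ 1 (mod 13), not 12.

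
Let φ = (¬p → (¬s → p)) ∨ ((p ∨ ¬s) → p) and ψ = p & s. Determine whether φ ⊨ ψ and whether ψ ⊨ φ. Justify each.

Forward direction. This fails. Under p = T, s = F, the left side is true but the right side is false.

Converse. Assume the antecedent. If p is true, the consequent reduces to true regardless of the other variables. If p is false, the antecedent cannot hold. Either way the consequent holds.

Only the reverse direction holds.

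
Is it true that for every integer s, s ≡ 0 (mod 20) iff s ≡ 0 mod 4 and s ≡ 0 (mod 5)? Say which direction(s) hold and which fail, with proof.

Forward direction. Suppose s ≡ 0 (mod 20); write s = 20j + 0. Since 4 ∣ 20, reducing mod 4 gives s ≡ 0 (mod 4); since 5 ∣ 20, reducing mod 5 gives s ≡ 0 (mod 5).

Converse. If s ≡ 0 (mod 4) and s ≡ 0 (mod 5), then by the Chinese remainder theorem s ≡ 0 (mod 20). This is exactly s ≡ 0 (mod 20).

The biconditional holds.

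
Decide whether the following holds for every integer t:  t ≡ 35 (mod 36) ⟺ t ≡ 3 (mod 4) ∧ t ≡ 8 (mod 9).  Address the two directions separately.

Both implications hold.

(⟹) Suppose t ≡ 35 (mod 36); write t = 36j + 35. Since 4 ∣ 36, reducing mod 4 gives t ≡ 35 ≡ 3 (mod 4); since 9 ∣ 36, reducing mod 9 gives t ≡ 35 ≡ 8 (mod 9).

(⟸) Conversely, if t ≡ 3 (mod 4) and t ≡ 8 (mod 9), then by the Chinese remainder theorem t ≡ 35 (mod 36). This is exactly t ≡ 35 (mod 36).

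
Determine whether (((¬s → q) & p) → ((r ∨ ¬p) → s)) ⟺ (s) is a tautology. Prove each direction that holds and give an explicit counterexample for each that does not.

(→) This fails. Under q = F, s = F, p = F, r = F, the left side is true but the right side is false.

(←) Assume the antecedent. If s is true, the consequent reduces to true regardless of the other variables. If s is false, the antecedent cannot hold. Either way the consequent holds.

The forward direction fails; the converse holds.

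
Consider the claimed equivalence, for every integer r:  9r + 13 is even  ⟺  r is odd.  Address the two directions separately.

The biconditional holds.

Forward direction. Suppose 9r + 13 is even. Since 9 is odd, 9r and r have the same parity, so 9r + 13 ≡ r + 13 (mod 2). As 13 is odd, 9r + 13 is even exactly when r is odd. Thus r is odd.

Converse. Suppose r is odd; write r = 2j + 1. Then 9r + 13 = 9·(2j + 1) + 13 = 2·9j + 22, which is even.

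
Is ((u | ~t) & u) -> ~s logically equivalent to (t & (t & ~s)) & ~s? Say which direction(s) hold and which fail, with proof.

Only the converse holds.

[⇒] This fails. Under s = F, u = F, t = F, the left side is true but the right side is false.

[⇐] Assume the antecedent. If s is true, the antecedent cannot hold. If s is false, ((u | ~t) & u) -> ~s reduces to true regardless of the other variables. Either way ((u | ~t) & u) -> ~s holds.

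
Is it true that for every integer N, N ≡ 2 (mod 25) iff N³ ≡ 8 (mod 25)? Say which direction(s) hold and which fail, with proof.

[⇒] Suppose N ≡ 2 (mod 25). Write N = 25j + 2. Then (25j + 2)³ = 15625j³ + 3750j² + 300j + 8 = 25(625j³ + 150j² + 12j) + 8, so N³ ≡ 8 (mod 25).

[⇐] Conversely, suppose N³ ≡ 8 (mod 25). The only residue r in {0, …, 24} with r³ ≡ 8 (mod 25) is r = 2, so N ≡ 2 (mod 25).

Both directions hold; the statement is true.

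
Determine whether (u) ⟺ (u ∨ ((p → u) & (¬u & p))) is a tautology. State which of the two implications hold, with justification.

Forward direction. Assume the antecedent. If u is true, u ∨ ((p → u) & (¬u & p)) reduces to true regardless of the other variables. If u is false, the antecedent cannot hold. Either way u ∨ ((p → u) & (¬u & p)) holds.

Converse. Assume the antecedent. If u is true, u reduces to true regardless of the other variables. If u is false, the antecedent cannot hold. Either way u holds.

Equivalent; both directions hold.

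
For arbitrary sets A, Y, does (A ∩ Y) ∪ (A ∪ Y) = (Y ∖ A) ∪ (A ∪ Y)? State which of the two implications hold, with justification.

The two sets are equal.

Forward inclusion. Let x ∈ (A ∩ Y) ∪ (A ∪ Y). Then either x ∈ A and x ∉ Y; or x ∈ Y and x ∉ A; or x ∈ A ∩ Y. In each case x ∈ (Y ∖ A) ∪ (A ∪ Y), so (A ∩ Y) ∪ (A ∪ Y) ⊆ (Y ∖ A) ∪ (A ∪ Y).

Reverse inclusion. Let x ∈ (Y ∖ A) ∪ (A ∪ Y). Then either x ∈ A and x ∉ Y; or x ∈ Y and x ∉ A; or x ∈ A ∩ Y. In each case x ∈ (A ∩ Y) ∪ (A ∪ Y), so (Y ∖ A) ∪ (A ∪ Y) ⊆ (A ∩ Y) ∪ (A ∪ Y).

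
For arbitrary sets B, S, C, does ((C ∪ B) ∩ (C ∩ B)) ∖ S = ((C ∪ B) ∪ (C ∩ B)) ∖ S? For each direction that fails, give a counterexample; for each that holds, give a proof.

Forward inclusion. Let x ∈ ((C ∪ B) ∩ (C ∩ B)) ∖ S. Then x ∈ B ∩ C and x ∉ S, from which x ∈ ((C ∪ B) ∪ (C ∩ B)) ∖ S.

Reverse inclusion. This inclusion fails. Take B = {1}, S = ∅, C = ∅; then 1 ∈ ((C ∪ B) ∪ (C ∩ B)) ∖ S but 1 ∉ ((C ∪ B) ∩ (C ∩ B)) ∖ S.

The sets are not equal: only the forward inclusion holds.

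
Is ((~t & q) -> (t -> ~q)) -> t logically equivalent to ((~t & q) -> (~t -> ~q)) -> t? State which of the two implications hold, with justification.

(⇒) Assume the antecedent. If q is true, ((~t & q) -> (~t -> ~q)) -> t reduces to true regardless of the other variables. If q is false, the antecedent forces (q = F, t = T), and ((~t & q) -> (~t -> ~q)) -> t holds there. Either way ((~t & q) -> (~t -> ~q)) -> t holds.

(⇐) This fails. Under q = T, t = F, the left side is false but the right side is true.

Not equivalent: only (⇒) holds.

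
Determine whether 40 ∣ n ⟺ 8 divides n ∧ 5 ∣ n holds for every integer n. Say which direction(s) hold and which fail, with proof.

Both implications hold.

(→) If 40 ∣ n, write n = 40q. Since 40 = 5·8, n = 8·(5q), so 8 ∣ n; and since 40 = 8·5, n = 5·(8q), so 5 ∣ n.

(←) Suppose 8 ∣ n and 5 ∣ n. Any common multiple of 8 and 5 is a multiple of their lcm; here gcd(8, 5) = 1, so lcm(8, 5) = 8·5 = 40, so 40 ∣ n.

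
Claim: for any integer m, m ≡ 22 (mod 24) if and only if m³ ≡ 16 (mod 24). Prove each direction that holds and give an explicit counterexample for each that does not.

Only the forward direction holds.

(⟹) Suppose m ≡ 22 (mod 24). Write m = 24j + 22. Then (24j + 22)³ = 13824j³ + 38016j² + 34848j + 10648 = 24(576j³ + 1584j² + 1452j + 443) + 16, so m³ ≡ 16 (mod 24).

(⟸) This fails: take m = 4. Then 4³ = 64 ≡ 16 (mod 24), yet 4 ≡ 4 (mod 24), not 22.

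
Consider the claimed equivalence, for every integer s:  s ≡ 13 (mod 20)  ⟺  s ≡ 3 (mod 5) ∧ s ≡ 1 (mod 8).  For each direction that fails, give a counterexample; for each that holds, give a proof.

Only the converse holds.

(⟹) This fails: s = 13 gives 13 ≡ 13 (mod 20) but 13 ≡ 5 (mod 8), so the conjunction on the right does not hold.

(⟸) Conversely, if s ≡ 3 (mod 5) and s ≡ 1 (mod 8), then by the Chinese remainder theorem s ≡ 33 (mod 40). Since 33 ≡ 13 (mod 20) and 20 ∣ 40, we get s ≡ 13 (mod 20).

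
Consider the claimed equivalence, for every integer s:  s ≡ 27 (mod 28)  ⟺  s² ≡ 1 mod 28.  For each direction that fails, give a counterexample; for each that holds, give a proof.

(←) This fails: take s = 1. Then 1² = 1 ≡ 1 (mod 28), yet 1 ≡ 1 (mod 28), not 27.

(→) Suppose s ≡ 27 (mod 28). Write s = 28j + 27. Then (28j + 27)² = 784j² + 1512j + 729 = 28(28j² + 54j + 26) + 1, so s² ≡ 1 (mod 28).

Only the forward direction holds.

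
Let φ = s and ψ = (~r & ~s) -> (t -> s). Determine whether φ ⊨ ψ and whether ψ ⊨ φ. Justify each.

Only the forward direction holds.

[⇒] Assume the antecedent. If r is true, (~r & ~s) -> (t -> s) reduces to true regardless of the other variables. If r is false, the antecedent forces (r = F, t = F, s = T) or (r = F, t = T, s = T), and (~r & ~s) -> (t -> s) holds there. Either way (~r & ~s) -> (t -> s) holds.

[⇐] This fails. Under r = F, t = F, s = F, the left side is false but the right side is true.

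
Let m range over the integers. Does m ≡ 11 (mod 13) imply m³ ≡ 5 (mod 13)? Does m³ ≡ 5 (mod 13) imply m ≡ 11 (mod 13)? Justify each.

[⇒] Suppose m ≡ 11 (mod 13). Write m = 13j + 11. Then (13j + 11)³ = 2197j³ + 5577j² + 4719j + 1331 = 13(169j³ + 429j² + 363j + 102) + 5, so m³ ≡ 5 (mod 13).

[⇐] This fails: take m = 7. Then 7³ = 343 ≡ 5 (mod 13), yet 7 ≡ 7 (mod 13), not 11.

Only the forward implication holds.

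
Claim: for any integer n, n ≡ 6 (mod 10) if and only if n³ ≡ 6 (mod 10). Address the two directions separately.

Both directions hold.

(←) For the converse, argue contrapositively. If n ≢ 6 (mod 10), then n is congruent to one of 0, 1, 2, 3, 4, 5, 7, 8, 9 modulo 10, and these give n³ ≡ 0, 1, 8, 7, 4, 5, 3, 2, 9 respectively — never 6.

(→) Suppose n ≡ 6 (mod 10). Write n = 10j + 6. Then (10j + 6)³ = 1000j³ + 1800j² + 1080j + 216 = 10(100j³ + 180j² + 108j + 21) + 6, so n³ ≡ 6 (mod 10).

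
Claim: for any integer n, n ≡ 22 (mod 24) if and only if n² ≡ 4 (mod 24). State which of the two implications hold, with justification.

Only the forward direction holds.

[⇒] Suppose n ≡ 22 (mod 24). Write n = 24j + 22. Then (24j + 22)² = 576j² + 1056j + 484 = 24(24j² + 44j + 20) + 4, so n² ≡ 4 (mod 24).

[⇐] This fails: take n = 2. Then 2² = 4 ≡ 4 (mod 24), yet 2 ≡ 2 (mod 24), not 22.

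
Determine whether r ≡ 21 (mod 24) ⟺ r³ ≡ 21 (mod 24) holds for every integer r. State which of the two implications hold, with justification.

Forward direction. Suppose r ≡ 21 (mod 24). Write r = 24j + 21. Then (24j + 21)³ = 13824j³ + 36288j² + 31752j + 9261 = 24(576j³ + 1512j² + 1323j + 385) + 21, so r³ ≡ 21 (mod 24).

Converse. Suppose r³ ≡ 21 (mod 24). The only residue r in {0, …, 23} with r³ ≡ 21 (mod 24) is r = 21, so r ≡ 21 (mod 24).

Both implications hold.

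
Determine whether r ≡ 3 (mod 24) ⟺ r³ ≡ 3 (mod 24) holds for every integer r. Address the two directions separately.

Both implications hold.

(⇒) Suppose r ≡ 3 (mod 24). Write r = 24j + 3. Then (24j + 3)³ = 13824j³ + 5184j² + 648j + 27 = 24(576j³ + 216j² + 27j + 1) + 3, so r³ ≡ 3 (mod 24).

(⇐) Conversely, suppose r³ ≡ 3 (mod 24). The only residue r in {0, …, 23} with r³ ≡ 3 (mod 24) is r = 3, so r ≡ 3 (mod 24).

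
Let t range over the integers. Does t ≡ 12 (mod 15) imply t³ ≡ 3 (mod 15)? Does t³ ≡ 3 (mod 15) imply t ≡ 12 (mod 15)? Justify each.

Equivalent; both directions hold.

(⟹) Suppose t ≡ 12 (mod 15). Write t = 15j + 12. Then (15j + 12)³ = 3375j³ + 8100j² + 6480j + 1728 = 15(225j³ + 540j² + 432j + 115) + 3, so t³ ≡ 3 (mod 15).

(⟸) Conversely, suppose t³ ≡ 3 (mod 15). The only residue r in {0, …, 14} with r³ ≡ 3 (mod 15) is r = 12, so t ≡ 12 (mod 15).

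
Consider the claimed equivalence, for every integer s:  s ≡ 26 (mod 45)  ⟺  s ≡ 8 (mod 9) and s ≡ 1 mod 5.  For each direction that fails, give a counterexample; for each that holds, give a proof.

Both implications hold.

(⟹) Suppose s ≡ 26 (mod 45); write s = 45j + 26. Since 9 ∣ 45, reducing mod 9 gives s ≡ 26 ≡ 8 (mod 9); since 5 ∣ 45, reducing mod 5 gives s ≡ 26 ≡ 1 (mod 5).

(⟸) Conversely, if s ≡ 8 (mod 9) and s ≡ 1 (mod 5), then by the Chinese remainder theorem s ≡ 26 (mod 45). This is exactly s ≡ 26 (mod 45).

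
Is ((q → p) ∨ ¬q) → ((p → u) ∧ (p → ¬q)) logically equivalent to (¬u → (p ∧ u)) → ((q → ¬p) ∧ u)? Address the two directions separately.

(⟸) This fails. Under u = F, q = F, p = T, the left side is false but the right side is true.

(⟹) Assume the antecedent. If q is true, the antecedent forces (u = F, q = T, p = F) or (u = T, q = T, p = F), and the consequent holds there. If q is false, the consequent reduces to true regardless of the other variables. Either way the consequent holds.

Not equivalent: only (⇒) holds.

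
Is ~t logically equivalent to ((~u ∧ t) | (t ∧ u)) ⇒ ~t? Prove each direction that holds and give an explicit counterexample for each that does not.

Both implications hold.

[⇒] Assume the antecedent. If t is true, the antecedent cannot hold. If t is false, ((~u ∧ t) | (t ∧ u)) ⇒ ~t reduces to true regardless of the other variables. Either way ((~u ∧ t) | (t ∧ u)) ⇒ ~t holds.

[⇐] Assume the antecedent. If t is true, the antecedent cannot hold. If t is false, ~t reduces to true regardless of the other variables. Either way ~t holds.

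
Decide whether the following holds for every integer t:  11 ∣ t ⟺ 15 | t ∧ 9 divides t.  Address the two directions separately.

Both directions fail.

(→) This fails: take t = 11. Certainly 11 ∣ 11, but 15 ∤ 11.

(←) This fails: take t = 45. Both 15 ∣ 45 and 9 ∣ 45, yet 45 is not a multiple of 11 (since 45 = 4·11 + 1), so 11 ∤ 45.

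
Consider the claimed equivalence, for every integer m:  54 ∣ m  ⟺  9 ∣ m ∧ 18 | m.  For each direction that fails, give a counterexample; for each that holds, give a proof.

(⟸) This fails: take m = 18. Both 9 ∣ 18 and 18 ∣ 18, yet 18 is not a multiple of 54 (since 18 = 0·54 + 18), so 54 ∤ 18.

(⟹) If 54 ∣ m, write m = 54q. Since 54 = 6·9, m = 9·(6q), so 9 ∣ m; and since 54 = 3·18, m = 18·(3q), so 18 ∣ m.

The forward direction holds; the converse fails.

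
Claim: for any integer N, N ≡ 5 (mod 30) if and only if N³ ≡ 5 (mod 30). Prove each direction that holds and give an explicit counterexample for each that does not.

Both directions hold.

(⟸) Suppose N³ ≡ 5 (mod 30). The only residue r in {0, …, 29} with r³ ≡ 5 (mod 30) is r = 5, so N ≡ 5 (mod 30).

(⟹) Suppose N ≡ 5 (mod 30). Write N = 30j + 5. Then (30j + 5)³ = 27000j³ + 13500j² + 2250j + 125 = 30(900j³ + 450j² + 75j + 4) + 5, so N³ ≡ 5 (mod 30).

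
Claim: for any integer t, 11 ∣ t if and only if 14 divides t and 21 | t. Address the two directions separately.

(⟹) This fails: take t = 11. Certainly 11 ∣ 11, but 14 ∤ 11.

(⟸) This fails: take t = 42. Both 14 ∣ 42 and 21 ∣ 42, yet 42 is not a multiple of 11 (since 42 = 3·11 + 9), so 11 ∤ 42.

Neither direction holds.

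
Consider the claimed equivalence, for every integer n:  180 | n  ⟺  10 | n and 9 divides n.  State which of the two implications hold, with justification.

[⇒] If 180 ∣ n, write n = 180q. Since 180 = 18·10, n = 10·(18q), so 10 ∣ n; and since 180 = 20·9, n = 9·(20q), so 9 ∣ n.

[⇐] This fails: take n = 90. Both 10 ∣ 90 and 9 ∣ 90, yet 90 is not a multiple of 180 (since 90 = 0·180 + 90), so 180 ∤ 90.

Not equivalent: only (⇒) holds.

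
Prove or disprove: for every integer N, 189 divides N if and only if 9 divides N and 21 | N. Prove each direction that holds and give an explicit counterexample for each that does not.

The forward direction holds; the converse fails.

(⇐) This fails: take N = 63. Both 9 ∣ 63 and 21 ∣ 63, yet 63 is not a multiple of 189 (since 63 = 0·189 + 63), so 189 ∤ 63.

(⇒) If 189 ∣ N, write N = 189q. Since 189 = 21·9, N = 9·(21q), so 9 ∣ N; and since 189 = 9·21, N = 21·(9q), so 21 ∣ N.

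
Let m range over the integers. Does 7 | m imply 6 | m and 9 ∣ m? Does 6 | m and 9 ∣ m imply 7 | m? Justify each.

(⇒) This fails: take m = 7. Certainly 7 ∣ 7, but 6 ∤ 7.

(⇐) This fails: take m = 18. Both 6 ∣ 18 and 9 ∣ 18, yet 18 is not a multiple of 7 (since 18 = 2·7 + 4), so 7 ∤ 18.

Both directions fail.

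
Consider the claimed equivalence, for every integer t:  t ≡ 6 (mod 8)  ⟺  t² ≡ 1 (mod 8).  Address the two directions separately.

Neither direction holds.

(⇒) This fails: take t = 6. Then 6 ≡ 6 (mod 8), but 6² = 36 ≡ 4 (mod 8), not 1.

(⇐) This fails: take t = 1. Then 1² = 1 ≡ 1 (mod 8), yet 1 ≡ 1 (mod 8), not 6.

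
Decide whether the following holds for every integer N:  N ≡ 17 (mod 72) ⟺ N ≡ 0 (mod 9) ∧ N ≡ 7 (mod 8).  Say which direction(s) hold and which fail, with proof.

Both directions fail.

(⟹) This fails: N = 17 gives 17 ≡ 17 (mod 72) but 17 ≡ 8 (mod 9), so the conjunction on the right does not hold.

(⟸) This fails: N = 63 satisfies both congruences on the right (63 ≡ 0 mod 9 and 63 ≡ 7 mod 8) yet 63 ≡ 63 (mod 72), not 17.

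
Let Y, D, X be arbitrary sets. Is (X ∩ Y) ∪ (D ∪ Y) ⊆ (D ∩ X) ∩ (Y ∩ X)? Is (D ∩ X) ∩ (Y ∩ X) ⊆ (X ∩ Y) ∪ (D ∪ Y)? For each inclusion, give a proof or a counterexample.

The sets are not equal: only the reverse inclusion holds.

(⟹) This inclusion fails. Take Y = {1}, D = ∅, X = ∅; then 1 ∈ (X ∩ Y) ∪ (D ∪ Y) but 1 ∉ (D ∩ X) ∩ (Y ∩ X).

(⟸) Let x ∈ (D ∩ X) ∩ (Y ∩ X). Then x ∈ Y ∩ D ∩ X, from which x ∈ (X ∩ Y) ∪ (D ∪ Y).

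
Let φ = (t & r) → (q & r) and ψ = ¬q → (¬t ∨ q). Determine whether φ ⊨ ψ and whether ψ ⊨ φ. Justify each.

Not equivalent: only (⇐) holds.

(⇒) This fails. Under r = F, t = T, q = F, the left side is true but the right side is false.

(⇐) Assume the antecedent. If t is true, the antecedent forces (r = F, t = T, q = T) or (r = T, t = T, q = T), and (t & r) → (q & r) holds there. If t is false, (t & r) → (q & r) reduces to true regardless of the other variables. Either way (t & r) → (q & r) holds.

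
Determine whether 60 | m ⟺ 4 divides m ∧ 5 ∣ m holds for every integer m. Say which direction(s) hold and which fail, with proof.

Not equivalent: only (⇒) holds.

(⇐) This fails: take m = 20. Both 4 ∣ 20 and 5 ∣ 20, yet 20 is not a multiple of 60 (since 20 = 0·60 + 20), so 60 ∤ 20.

(⇒) If 60 ∣ m, write m = 60q. Since 60 = 15·4, m = 4·(15q), so 4 ∣ m; and since 60 = 12·5, m = 5·(12q), so 5 ∣ m.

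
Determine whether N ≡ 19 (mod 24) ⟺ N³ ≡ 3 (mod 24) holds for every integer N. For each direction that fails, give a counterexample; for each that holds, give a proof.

Neither direction holds.

(⟹) This fails: take N = 19. Then 19 ≡ 19 (mod 24), but 19³ = 6859 ≡ 19 (mod 24), not 3.

(⟸) This fails: take N = 3. Then 3³ = 27 ≡ 3 (mod 24), yet 3 ≡ 3 (mod 24), not 19.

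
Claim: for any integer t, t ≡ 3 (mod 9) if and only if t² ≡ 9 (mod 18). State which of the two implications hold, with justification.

Neither direction holds.

Forward direction. This fails: take t = 12. Then 12 ≡ 3 (mod 9), but 12² = 144 ≡ 0 (mod 18), not 9.

Converse. This fails: take t = 9. Then 9² = 81 ≡ 9 (mod 18), yet 9 ≡ 0 (mod 9), not 3.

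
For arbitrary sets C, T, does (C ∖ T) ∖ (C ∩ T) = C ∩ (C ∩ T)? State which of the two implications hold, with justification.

(⟹) This inclusion fails. Take C = {1}, T = ∅; then 1 ∈ (C ∖ T) ∖ (C ∩ T) but 1 ∉ C ∩ (C ∩ T).

(⟸) This inclusion fails. Take C = {1}, T = {1}; then 1 ∈ C ∩ (C ∩ T) but 1 ∉ (C ∖ T) ∖ (C ∩ T).

(⊆) fails and (⊇) fails.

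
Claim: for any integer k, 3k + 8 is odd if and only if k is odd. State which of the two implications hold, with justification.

(⟹) Suppose 3k + 8 is odd. Since 3 is odd, 3k and k have the same parity, so 3k + 8 ≡ k + 8 (mod 2). As 8 is even, 3k + 8 is odd exactly when k is odd. Thus k is odd.

(⟸) Conversely, suppose k is odd; write k = 2j + 1. Then 3k + 8 = 3·(2j + 1) + 8 = 2·3j + 11, which is odd.

Equivalent; both directions hold.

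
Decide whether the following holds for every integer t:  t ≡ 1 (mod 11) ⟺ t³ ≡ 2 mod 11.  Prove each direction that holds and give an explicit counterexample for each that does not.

(→) This fails: take t = 1. Then 1 ≡ 1 (mod 11), but 1³ = 1 ≡ 1 (mod 11), not 2.

(←) This fails: take t = 7. Then 7³ = 343 ≡ 2 (mod 11), yet 7 ≡ 7 (mod 11), not 1.

Neither implication holds.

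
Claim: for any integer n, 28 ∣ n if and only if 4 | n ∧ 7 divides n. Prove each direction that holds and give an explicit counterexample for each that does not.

(⟹) If 28 ∣ n, write n = 28q. Since 28 = 7·4, n = 4·(7q), so 4 ∣ n; and since 28 = 4·7, n = 7·(4q), so 7 ∣ n.

(⟸) Suppose 4 ∣ n and 7 ∣ n. Any common multiple of 4 and 7 is a multiple of their lcm; here gcd(4, 7) = 1, so lcm(4, 7) = 4·7 = 28, so 28 ∣ n.

Both implications hold.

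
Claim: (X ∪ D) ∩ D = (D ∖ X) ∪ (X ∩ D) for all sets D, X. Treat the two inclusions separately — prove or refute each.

Both inclusions hold.

Reverse inclusion. Let x ∈ (D ∖ X) ∪ (X ∩ D). Then either x ∈ D and x ∉ X; or x ∈ D ∩ X. In each case x ∈ (X ∪ D) ∩ D, so (D ∖ X) ∪ (X ∩ D) ⊆ (X ∪ D) ∩ D.

Forward inclusion. Let x ∈ (X ∪ D) ∩ D. Then either x ∈ D and x ∉ X; or x ∈ D ∩ X. In each case x ∈ (D ∖ X) ∪ (X ∩ D), so (X ∪ D) ∩ D ⊆ (D ∖ X) ∪ (X ∩ D).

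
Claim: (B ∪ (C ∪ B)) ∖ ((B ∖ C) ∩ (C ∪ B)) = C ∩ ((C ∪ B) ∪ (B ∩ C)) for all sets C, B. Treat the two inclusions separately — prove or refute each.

Both inclusions hold.

(⟹) Let x ∈ (B ∪ (C ∪ B)) ∖ ((B ∖ C) ∩ (C ∪ B)). Then either x ∈ C and x ∉ B; or x ∈ C ∩ B. In each case x ∈ C ∩ ((C ∪ B) ∪ (B ∩ C)), so (B ∪ (C ∪ B)) ∖ ((B ∖ C) ∩ (C ∪ B)) ⊆ C ∩ ((C ∪ B) ∪ (B ∩ C)).

(⟸) Let x ∈ C ∩ ((C ∪ B) ∪ (B ∩ C)). Then either x ∈ C and x ∉ B; or x ∈ C ∩ B. In each case x ∈ (B ∪ (C ∪ B)) ∖ ((B ∖ C) ∩ (C ∪ B)), so C ∩ ((C ∪ B) ∪ (B ∩ C)) ⊆ (B ∪ (C ∪ B)) ∖ ((B ∖ C) ∩ (C ∪ B)).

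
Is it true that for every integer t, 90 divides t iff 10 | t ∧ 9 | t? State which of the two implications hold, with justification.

Both directions hold; the statement is true.

Forward direction. If 90 ∣ t, write t = 90q. Since 90 = 9·10, t = 10·(9q), so 10 ∣ t; and since 90 = 10·9, t = 9·(10q), so 9 ∣ t.

Converse. Suppose 10 ∣ t and 9 ∣ t. Any common multiple of 10 and 9 is a multiple of their lcm; here gcd(10, 9) = 1, so lcm(10, 9) = 10·9 = 90, so 90 ∣ t.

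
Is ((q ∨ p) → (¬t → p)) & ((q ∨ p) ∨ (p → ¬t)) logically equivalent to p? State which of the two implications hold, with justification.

[⇒] This fails. Under q = F, t = F, p = F, the left side is true but the right side is false.

[⇐] Assume the antecedent. If q is true, the antecedent forces (q = T, t = F, p = T) or (q = T, t = T, p = T), and the consequent holds there. If q is false, the consequent reduces to true regardless of the other variables. Either way the consequent holds.

Not equivalent: only (⇐) holds.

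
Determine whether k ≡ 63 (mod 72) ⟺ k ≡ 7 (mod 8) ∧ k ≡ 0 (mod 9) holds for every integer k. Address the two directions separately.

The biconditional holds.

(←) If k ≡ 7 (mod 8) and k ≡ 0 (mod 9), then by the Chinese remainder theorem k ≡ 63 (mod 72). This is exactly k ≡ 63 (mod 72).

(→) Suppose k ≡ 63 (mod 72); write k = 72j + 63. Since 8 ∣ 72, reducing mod 8 gives k ≡ 63 ≡ 7 (mod 8); since 9 ∣ 72, reducing mod 9 gives k ≡ 63 ≡ 0 (mod 9).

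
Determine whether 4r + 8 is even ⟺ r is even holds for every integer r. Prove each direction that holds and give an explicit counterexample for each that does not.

Forward direction. This fails: take r = 5. Then 4r + 8 = 28, which is even, yet r = 5 is odd, not even.

Converse. Suppose r is even. Since 4 is even, 4r is even for every r, so 4r + 8 has the same parity as 8, which is even. Hence 4r + 8 is even.

The forward direction fails; the converse holds.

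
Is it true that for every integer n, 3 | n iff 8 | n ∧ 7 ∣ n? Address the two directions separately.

Forward direction. This fails: take n = 3. Certainly 3 ∣ 3, but 8 ∤ 3.

Converse. This fails: take n = 56. Both 8 ∣ 56 and 7 ∣ 56, yet 56 is not a multiple of 3 (since 56 = 18·3 + 2), so 3 ∤ 56.

Both directions fail.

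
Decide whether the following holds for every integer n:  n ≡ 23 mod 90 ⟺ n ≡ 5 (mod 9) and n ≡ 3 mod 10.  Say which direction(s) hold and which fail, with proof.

The biconditional holds.

Forward direction. Suppose n ≡ 23 (mod 90); write n = 90j + 23. Since 9 ∣ 90, reducing mod 9 gives n ≡ 23 ≡ 5 (mod 9); since 10 ∣ 90, reducing mod 10 gives n ≡ 23 ≡ 3 (mod 10).

Converse. If n ≡ 5 (mod 9) and n ≡ 3 (mod 10), then by the Chinese remainder theorem n ≡ 23 (mod 90). This is exactly n ≡ 23 (mod 90).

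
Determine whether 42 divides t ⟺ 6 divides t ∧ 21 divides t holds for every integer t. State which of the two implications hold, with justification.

Both implications hold.

(⇒) If 42 ∣ t, write t = 42q. Since 42 = 7·6, t = 6·(7q), so 6 ∣ t; and since 42 = 2·21, t = 21·(2q), so 21 ∣ t.

(⇐) Suppose 6 ∣ t and 21 ∣ t. Any common multiple of 6 and 21 is a multiple of their lcm; here lcm(6, 21) = 6·21/gcd(6, 21) = 126/3 = 42, so 42 ∣ t.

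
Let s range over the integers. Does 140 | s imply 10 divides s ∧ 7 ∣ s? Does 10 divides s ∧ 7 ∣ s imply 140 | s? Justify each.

Only the forward direction holds.

[⇐] This fails: take s = 70. Both 10 ∣ 70 and 7 ∣ 70, yet 70 is not a multiple of 140 (since 70 = 0·140 + 70), so 140 ∤ 70.

[⇒] If 140 ∣ s, write s = 140q. Since 140 = 14·10, s = 10·(14q), so 10 ∣ s; and since 140 = 20·7, s = 7·(20q), so 7 ∣ s.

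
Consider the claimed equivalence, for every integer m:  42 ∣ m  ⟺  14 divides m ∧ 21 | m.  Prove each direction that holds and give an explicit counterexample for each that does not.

Converse. Suppose 14 ∣ m and 21 ∣ m. Any common multiple of 14 and 21 is a multiple of their lcm; here lcm(14, 21) = 14·21/gcd(14, 21) = 294/7 = 42, so 42 ∣ m.

Forward direction. If 42 ∣ m, write m = 42q. Since 42 = 3·14, m = 14·(3q), so 14 ∣ m; and since 42 = 2·21, m = 21·(2q), so 21 ∣ m.

Equivalent; both directions hold.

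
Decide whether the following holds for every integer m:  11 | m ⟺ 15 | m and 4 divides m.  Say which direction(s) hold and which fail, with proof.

(⇒) This fails: take m = 11. Certainly 11 ∣ 11, but 15 ∤ 11.

(⇐) This fails: take m = 60. Both 15 ∣ 60 and 4 ∣ 60, yet 60 is not a multiple of 11 (since 60 = 5·11 + 5), so 11 ∤ 60.

(⇒) fails and (⇐) fails.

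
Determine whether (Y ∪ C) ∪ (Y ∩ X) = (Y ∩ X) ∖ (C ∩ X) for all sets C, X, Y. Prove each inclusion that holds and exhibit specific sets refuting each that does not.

The sets are not equal: only the reverse inclusion holds.

(⊆) This inclusion fails. Take C = {1}, X = ∅, Y = ∅; then 1 ∈ (Y ∪ C) ∪ (Y ∩ X) but 1 ∉ (Y ∩ X) ∖ (C ∩ X).

(⊇) Let x ∈ (Y ∩ X) ∖ (C ∩ X). Then x ∈ X ∩ Y and x ∉ C, from which x ∈ (Y ∪ C) ∪ (Y ∩ X).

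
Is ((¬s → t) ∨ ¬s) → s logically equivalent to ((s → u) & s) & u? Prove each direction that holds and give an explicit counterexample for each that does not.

Only the reverse direction holds.

(⇐) Assume the antecedent. If s is true, ((¬s → t) ∨ ¬s) → s reduces to true regardless of the other variables. If s is false, the antecedent cannot hold. Either way ((¬s → t) ∨ ¬s) → s holds.

(⇒) This fails. Under s = T, t = F, u = F, the left side is true but the right side is false.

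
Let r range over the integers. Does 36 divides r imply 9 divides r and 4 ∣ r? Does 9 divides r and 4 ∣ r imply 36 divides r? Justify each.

(→) If 36 ∣ r, write r = 36q. Since 36 = 4·9, r = 9·(4q), so 9 ∣ r; and since 36 = 9·4, r = 4·(9q), so 4 ∣ r.

(←) Suppose 9 ∣ r and 4 ∣ r. Any common multiple of 9 and 4 is a multiple of their lcm; here gcd(9, 4) = 1, so lcm(9, 4) = 9·4 = 36, so 36 ∣ r.

Equivalent; both directions hold.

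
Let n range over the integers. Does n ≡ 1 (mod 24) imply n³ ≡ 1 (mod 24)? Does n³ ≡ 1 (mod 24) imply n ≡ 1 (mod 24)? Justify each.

Both directions hold.

(←) Suppose n³ ≡ 1 (mod 24). The only residue r in {0, …, 23} with r³ ≡ 1 (mod 24) is r = 1, so n ≡ 1 (mod 24).

(→) Suppose n ≡ 1 (mod 24). Write n = 24j + 1. Then (24j + 1)³ = 13824j³ + 1728j² + 72j + 1 = 24(576j³ + 72j² + 3j) + 1, so n³ ≡ 1 (mod 24).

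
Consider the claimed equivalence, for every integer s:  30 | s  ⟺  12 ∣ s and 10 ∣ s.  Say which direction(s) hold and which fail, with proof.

Only the converse holds.

[⇐] Suppose 12 ∣ s and 10 ∣ s. Any common multiple of 12 and 10 is a multiple of their lcm; here lcm(12, 10) = 12·10/gcd(12, 10) = 120/2 = 60, so 60 ∣ s. Since 30 ∣ 60, it follows that 30 ∣ s.

[⇒] This fails: take s = 30. Certainly 30 ∣ 30, but 12 ∤ 30.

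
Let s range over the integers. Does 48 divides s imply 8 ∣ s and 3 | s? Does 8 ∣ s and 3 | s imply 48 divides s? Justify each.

[⇒] If 48 ∣ s, write s = 48q. Since 48 = 6·8, s = 8·(6q), so 8 ∣ s; and since 48 = 16·3, s = 3·(16q), so 3 ∣ s.

[⇐] This fails: take s = 24. Both 8 ∣ 24 and 3 ∣ 24, yet 24 is not a multiple of 48 (since 24 = 0·48 + 24), so 48 ∤ 24.

Only the forward implication holds.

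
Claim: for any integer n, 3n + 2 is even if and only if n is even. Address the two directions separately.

Both directions hold.

(⟸) Suppose n is even; write n = 2j. Then 3n + 2 = 3·(2j) + 2 = 2·3j + 2, which is even.

(⟹) Suppose 3n + 2 is even. Since 3 is odd, 3n and n have the same parity, so 3n + 2 ≡ n + 2 (mod 2). As 2 is even, 3n + 2 is even exactly when n is even. Thus n is even.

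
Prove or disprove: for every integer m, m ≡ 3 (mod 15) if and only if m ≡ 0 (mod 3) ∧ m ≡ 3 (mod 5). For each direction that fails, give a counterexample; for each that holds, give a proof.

Equivalent; both directions hold.

(→) Suppose m ≡ 3 (mod 15); write m = 15j + 3. Since 3 ∣ 15, reducing mod 3 gives m ≡ 3 ≡ 0 (mod 3); since 5 ∣ 15, reducing mod 5 gives m ≡ 3 (mod 5).

(←) Conversely, if m ≡ 0 (mod 3) and m ≡ 3 (mod 5), then by the Chinese remainder theorem m ≡ 3 (mod 15). This is exactly m ≡ 3 (mod 15).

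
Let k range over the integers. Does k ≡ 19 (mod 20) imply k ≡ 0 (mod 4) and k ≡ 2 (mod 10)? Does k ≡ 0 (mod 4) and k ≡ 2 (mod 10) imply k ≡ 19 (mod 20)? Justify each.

Neither implication holds.

(⇒) This fails: k = 19 gives 19 ≡ 19 (mod 20) but 19 ≡ 3 (mod 4), so the conjunction on the right does not hold.

(⇐) This fails: k = 12 satisfies both congruences on the right (12 ≡ 0 mod 4 and 12 ≡ 2 mod 10) yet 12 ≡ 12 (mod 20), not 19.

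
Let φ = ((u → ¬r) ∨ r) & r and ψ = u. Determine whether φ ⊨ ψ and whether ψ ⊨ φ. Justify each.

(⇒) This fails. Under u = F, r = T, the left side is true but the right side is false.

(⇐) This fails. Under u = T, r = F, the left side is false but the right side is true.

Neither direction holds.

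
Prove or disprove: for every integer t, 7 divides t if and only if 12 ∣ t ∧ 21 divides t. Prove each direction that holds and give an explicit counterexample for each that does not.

The forward direction fails; the converse holds.

(⟸) Suppose 12 ∣ t and 21 ∣ t. Any common multiple of 12 and 21 is a multiple of their lcm; here lcm(12, 21) = 12·21/gcd(12, 21) = 252/3 = 84, so 84 ∣ t. Since 7 ∣ 84, it follows that 7 ∣ t.

(⟹) This fails: take t = 7. Certainly 7 ∣ 7, but 12 ∤ 7.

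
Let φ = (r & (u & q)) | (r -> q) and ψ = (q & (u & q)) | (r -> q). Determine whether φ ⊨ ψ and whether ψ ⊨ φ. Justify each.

(⟹) Assume the antecedent. If q is true, (q & (u & q)) | (r -> q) reduces to true regardless of the other variables. If q is false, the antecedent forces (u = F, q = F, r = F) or (u = T, q = F, r = F), and (q & (u & q)) | (r -> q) holds there. Either way (q & (u & q)) | (r -> q) holds.

(⟸) Assume the antecedent. If q is true, (r & (u & q)) | (r -> q) reduces to true regardless of the other variables. If q is false, the antecedent forces (u = F, q = F, r = F) or (u = T, q = F, r = F), and (r & (u & q)) | (r -> q) holds there. Either way (r & (u & q)) | (r -> q) holds.

Equivalent; both directions hold.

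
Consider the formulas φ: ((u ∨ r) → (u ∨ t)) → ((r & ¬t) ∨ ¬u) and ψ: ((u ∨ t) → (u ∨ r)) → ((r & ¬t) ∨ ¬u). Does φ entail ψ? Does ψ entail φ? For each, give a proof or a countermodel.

Both implications hold.

(→) Assume the antecedent. If u is true, the antecedent forces (t = F, u = T, r = T), and the consequent holds there. If u is false, the consequent reduces to true regardless of the other variables. Either way the consequent holds.

(←) Assume the antecedent. If u is true, the antecedent forces (t = F, u = T, r = T), and the consequent holds there. If u is false, the consequent reduces to true regardless of the other variables. Either way the consequent holds.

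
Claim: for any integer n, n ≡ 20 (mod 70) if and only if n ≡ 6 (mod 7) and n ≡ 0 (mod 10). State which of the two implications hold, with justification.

Both directions hold.

(⇒) Suppose n ≡ 20 (mod 70); write n = 70j + 20. Since 7 ∣ 70, reducing mod 7 gives n ≡ 20 ≡ 6 (mod 7); since 10 ∣ 70, reducing mod 10 gives n ≡ 20 ≡ 0 (mod 10).

(⇐) Conversely, if n ≡ 6 (mod 7) and n ≡ 0 (mod 10), then by the Chinese remainder theorem n ≡ 20 (mod 70). This is exactly n ≡ 20 (mod 70).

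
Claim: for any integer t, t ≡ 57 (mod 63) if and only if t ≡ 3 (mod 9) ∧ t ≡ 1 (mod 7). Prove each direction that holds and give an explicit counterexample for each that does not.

The biconditional holds.

[⇒] Suppose t ≡ 57 (mod 63); write t = 63j + 57. Since 9 ∣ 63, reducing mod 9 gives t ≡ 57 ≡ 3 (mod 9); since 7 ∣ 63, reducing mod 7 gives t ≡ 57 ≡ 1 (mod 7).

[⇐] Conversely, if t ≡ 3 (mod 9) and t ≡ 1 (mod 7), then by the Chinese remainder theorem t ≡ 57 (mod 63). This is exactly t ≡ 57 (mod 63).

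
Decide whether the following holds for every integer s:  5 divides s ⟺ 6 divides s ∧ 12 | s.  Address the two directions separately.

Neither direction holds.

(→) This fails: take s = 5. Certainly 5 ∣ 5, but 6 ∤ 5.

(←) This fails: take s = 12. Both 6 ∣ 12 and 12 ∣ 12, yet 12 is not a multiple of 5 (since 12 = 2·5 + 2), so 5 ∤ 12.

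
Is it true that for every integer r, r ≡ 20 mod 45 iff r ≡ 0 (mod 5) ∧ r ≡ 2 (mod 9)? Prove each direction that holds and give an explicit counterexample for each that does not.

Both directions hold; the statement is true.

(→) Suppose r ≡ 20 (mod 45); write r = 45j + 20. Since 5 ∣ 45, reducing mod 5 gives r ≡ 20 ≡ 0 (mod 5); since 9 ∣ 45, reducing mod 9 gives r ≡ 20 ≡ 2 (mod 9).

(←) Conversely, if r ≡ 0 (mod 5) and r ≡ 2 (mod 9), then by the Chinese remainder theorem r ≡ 20 (mod 45). This is exactly r ≡ 20 (mod 45).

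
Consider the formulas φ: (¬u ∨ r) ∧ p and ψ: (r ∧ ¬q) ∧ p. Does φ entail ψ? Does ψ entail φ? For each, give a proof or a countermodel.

[⇐] Assume the antecedent. If q is true, the antecedent cannot hold. If q is false, the antecedent forces (q = F, r = T, u = F, p = T) or (q = F, r = T, u = T, p = T), and (¬u ∨ r) ∧ p holds there. Either way (¬u ∨ r) ∧ p holds.

[⇒] This fails. Under q = F, r = F, u = F, p = T, the left side is true but the right side is false.

Only the reverse direction holds.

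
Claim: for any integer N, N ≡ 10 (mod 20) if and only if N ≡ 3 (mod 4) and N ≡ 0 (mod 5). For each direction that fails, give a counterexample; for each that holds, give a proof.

[⇒] This fails: N = 10 gives 10 ≡ 10 (mod 20) but 10 ≡ 2 (mod 4), so the conjunction on the right does not hold.

[⇐] This fails: N = 15 satisfies both congruences on the right (15 ≡ 3 mod 4 and 15 ≡ 0 mod 5) yet 15 ≡ 15 (mod 20), not 10.

Neither direction holds.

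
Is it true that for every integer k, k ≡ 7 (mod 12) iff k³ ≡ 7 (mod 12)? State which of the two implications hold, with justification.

(⟸) Suppose k³ ≡ 7 (mod 12). The only residue r in {0, …, 11} with r³ ≡ 7 (mod 12) is r = 7, so k ≡ 7 (mod 12).

(⟹) Suppose k ≡ 7 (mod 12). Write k = 12j + 7. Then (12j + 7)³ = 1728j³ + 3024j² + 1764j + 343 = 12(144j³ + 252j² + 147j + 28) + 7, so k³ ≡ 7 (mod 12).

Both directions hold.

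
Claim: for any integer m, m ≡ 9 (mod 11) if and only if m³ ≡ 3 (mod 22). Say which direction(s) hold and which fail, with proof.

The forward direction fails; the converse holds.

(⇒) This fails: take m = 20. Then 20 ≡ 9 (mod 11), but 20³ = 8000 ≡ 14 (mod 22), not 3.

(⇐) Conversely, the residues r modulo 22 with r³ ≡ 3 (mod 22) are exactly {9}, and each is ≡ 9 (mod 11).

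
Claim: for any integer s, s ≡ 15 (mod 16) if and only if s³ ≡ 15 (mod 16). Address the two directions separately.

Forward direction. Suppose s ≡ 15 (mod 16). Write s = 16j + 15. Then (16j + 15)³ = 4096j³ + 11520j² + 10800j + 3375 = 16(256j³ + 720j² + 675j + 210) + 15, so s³ ≡ 15 (mod 16).

Converse. Suppose s³ ≡ 15 (mod 16). The only residue r in {0, …, 15} with r³ ≡ 15 (mod 16) is r = 15, so s ≡ 15 (mod 16).

The biconditional holds.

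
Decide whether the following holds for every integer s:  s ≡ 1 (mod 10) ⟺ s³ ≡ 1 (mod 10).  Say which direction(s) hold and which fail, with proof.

Forward direction. Suppose s ≡ 1 (mod 10). Write s = 10j + 1. Then (10j + 1)³ = 1000j³ + 300j² + 30j + 1 = 10(100j³ + 30j² + 3j) + 1, so s³ ≡ 1 (mod 10).

Converse. Suppose s³ ≡ 1 (mod 10). The only residue r in {0, …, 9} with r³ ≡ 1 (mod 10) is r = 1, so s ≡ 1 (mod 10).

Both directions hold.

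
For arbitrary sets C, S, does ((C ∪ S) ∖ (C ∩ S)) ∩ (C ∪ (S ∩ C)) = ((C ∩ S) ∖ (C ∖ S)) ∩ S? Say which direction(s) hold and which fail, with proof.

(⊆) This inclusion fails. Take C = {1}, S = ∅; then 1 ∈ ((C ∪ S) ∖ (C ∩ S)) ∩ (C ∪ (S ∩ C)) but 1 ∉ ((C ∩ S) ∖ (C ∖ S)) ∩ S.

(⊇) This inclusion fails. Take C = {1}, S = {1}; then 1 ∈ ((C ∩ S) ∖ (C ∖ S)) ∩ S but 1 ∉ ((C ∪ S) ∖ (C ∩ S)) ∩ (C ∪ (S ∩ C)).

(⊆) fails and (⊇) fails.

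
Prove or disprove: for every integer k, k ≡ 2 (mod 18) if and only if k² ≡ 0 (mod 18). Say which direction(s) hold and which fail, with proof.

[⇒] This fails: take k = 2. Then 2 ≡ 2 (mod 18), but 2² = 4 ≡ 4 (mod 18), not 0.

[⇐] This fails: take k = 0. Then 0² = 0 ≡ 0 (mod 18), yet 0 ≡ 0 (mod 18), not 2.

Neither implication holds.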